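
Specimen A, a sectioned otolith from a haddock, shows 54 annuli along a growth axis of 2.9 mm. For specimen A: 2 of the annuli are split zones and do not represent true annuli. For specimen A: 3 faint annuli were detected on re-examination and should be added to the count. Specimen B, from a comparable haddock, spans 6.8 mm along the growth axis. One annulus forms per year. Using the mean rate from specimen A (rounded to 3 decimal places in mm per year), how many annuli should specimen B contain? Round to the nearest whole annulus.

128 annuli

Specimen A: correcting the raw count gives 54 − 2 + 3 = 55 true annuli.
A: Extension rate ≈ 2.9 / 55 = 0.053 mm/yr.
B spans 6.8 / 0.053 = 128.30 years ≈ 128 annuli.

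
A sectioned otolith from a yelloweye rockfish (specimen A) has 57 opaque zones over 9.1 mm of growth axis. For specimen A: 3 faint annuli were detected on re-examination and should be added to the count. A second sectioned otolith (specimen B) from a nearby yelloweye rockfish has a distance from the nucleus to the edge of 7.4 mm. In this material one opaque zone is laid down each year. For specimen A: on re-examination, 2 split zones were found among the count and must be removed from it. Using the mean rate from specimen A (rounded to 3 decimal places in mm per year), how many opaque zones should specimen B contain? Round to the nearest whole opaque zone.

Specimen A: true opaque zone count = 57 − 2 + 3 = 58.
A: 9.1 mm over 58 years gives 9.1 / 58 ≈ 0.157 mm per year.
For B, 7.4 / 0.157 = 47.13 years ≈ 47 opaque zones.

47 opaque zones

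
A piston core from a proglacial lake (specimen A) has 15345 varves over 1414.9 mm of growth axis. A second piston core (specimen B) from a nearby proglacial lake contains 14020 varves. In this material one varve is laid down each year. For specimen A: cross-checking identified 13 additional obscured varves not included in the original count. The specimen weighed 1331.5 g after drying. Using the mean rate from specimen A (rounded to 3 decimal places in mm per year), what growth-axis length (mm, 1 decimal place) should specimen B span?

Specimen A: after corrections the count is 15345 + 13 = 15358 varves.
A: Mean rate = 1414.9 mm / 15358 years ≈ 0.092 mm/year.
Length of B = 0.092 × 14020 = 1289.8 mm.

1289.8 mm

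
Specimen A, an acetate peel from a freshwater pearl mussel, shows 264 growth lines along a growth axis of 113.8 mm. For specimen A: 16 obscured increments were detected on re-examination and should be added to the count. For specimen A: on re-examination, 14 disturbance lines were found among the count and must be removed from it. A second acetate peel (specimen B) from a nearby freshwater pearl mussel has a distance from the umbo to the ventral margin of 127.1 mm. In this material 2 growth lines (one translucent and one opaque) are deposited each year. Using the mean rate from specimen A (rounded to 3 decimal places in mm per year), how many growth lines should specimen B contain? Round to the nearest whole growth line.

297 growth lines

Specimen A: true growth line count = 264 − 14 + 16 = 266.
Specimen A: dividing by 2 growth lines per year: 266 / 2 = 133 years.
A: Mean rate = 113.8 mm / 133 years ≈ 0.856 mm per year.
Specimen B: 127.1 mm / 0.856 mm per year = 148.48 years; at 2 growth lines per year that is 148.48 × 2 ≈ 297 growth lines.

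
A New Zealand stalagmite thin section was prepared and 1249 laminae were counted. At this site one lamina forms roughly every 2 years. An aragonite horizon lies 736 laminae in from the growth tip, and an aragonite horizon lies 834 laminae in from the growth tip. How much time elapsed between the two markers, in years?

834 − 736 = 98 laminae lie between the two events.
98 laminae at 2 years each span 98 × 2 = 196 years.

196 years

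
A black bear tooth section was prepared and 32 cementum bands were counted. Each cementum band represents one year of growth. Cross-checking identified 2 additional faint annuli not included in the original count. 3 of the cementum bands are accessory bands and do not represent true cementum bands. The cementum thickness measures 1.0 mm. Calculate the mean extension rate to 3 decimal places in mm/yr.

Correcting the raw count gives 32 − 3 + 2 = 31 true cementum bands.
1.0 mm over 31 years gives 1.0 / 31 ≈ 0.032 mm/yr.

0.032 mm/yr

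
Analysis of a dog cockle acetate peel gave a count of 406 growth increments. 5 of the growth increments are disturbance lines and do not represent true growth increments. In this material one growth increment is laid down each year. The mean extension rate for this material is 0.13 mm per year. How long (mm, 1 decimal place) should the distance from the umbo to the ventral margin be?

True growth increment count = 406 − 5 = 401.
Predicted length = 0.13 mm/year × 401 years = 52.1 mm.

52.1 mm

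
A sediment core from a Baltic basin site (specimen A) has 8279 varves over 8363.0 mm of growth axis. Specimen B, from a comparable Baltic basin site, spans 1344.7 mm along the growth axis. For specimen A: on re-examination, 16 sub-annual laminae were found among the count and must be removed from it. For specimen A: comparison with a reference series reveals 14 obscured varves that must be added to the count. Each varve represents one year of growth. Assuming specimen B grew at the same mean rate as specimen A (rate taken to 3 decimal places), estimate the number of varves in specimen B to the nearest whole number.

1331 varves

Specimen A: after corrections the count is 8279 − 16 + 14 = 8277 varves.
A: Mean rate = 8363.0 mm / 8277 years ≈ 1.010 mm/year.
Specimen B: 1344.7 mm / 1.010 mm per year = 1331.39 years ≈ 1331 varves.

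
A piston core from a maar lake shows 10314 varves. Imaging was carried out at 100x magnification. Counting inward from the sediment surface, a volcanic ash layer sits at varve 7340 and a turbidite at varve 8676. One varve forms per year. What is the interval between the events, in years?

The two markers are separated by 8676 − 7340 = 1336 varves.
That is 1336 years at one varve per year.

1336 years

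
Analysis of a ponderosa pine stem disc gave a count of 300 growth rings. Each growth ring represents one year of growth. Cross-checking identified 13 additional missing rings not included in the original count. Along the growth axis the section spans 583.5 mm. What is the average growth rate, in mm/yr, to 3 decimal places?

After corrections the count is 300 + 13 = 313 growth rings.
Extension rate ≈ 583.5 / 313 = 1.864 mm/yr.

1.864 mm/yr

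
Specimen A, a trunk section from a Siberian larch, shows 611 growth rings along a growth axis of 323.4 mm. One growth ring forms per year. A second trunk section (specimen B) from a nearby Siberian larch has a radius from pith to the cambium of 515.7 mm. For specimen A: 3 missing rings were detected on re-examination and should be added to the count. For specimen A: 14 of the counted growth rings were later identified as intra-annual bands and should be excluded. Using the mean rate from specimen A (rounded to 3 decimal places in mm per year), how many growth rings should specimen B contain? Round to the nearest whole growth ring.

957 growth rings

Specimen A: adjusted count: 611 − 14 + 3 = 600 growth rings.
A: 323.4 mm over 600 years gives 323.4 / 600 ≈ 0.539 mm/yr.
For B, 515.7 / 0.539 = 956.77 years ≈ 957 growth rings.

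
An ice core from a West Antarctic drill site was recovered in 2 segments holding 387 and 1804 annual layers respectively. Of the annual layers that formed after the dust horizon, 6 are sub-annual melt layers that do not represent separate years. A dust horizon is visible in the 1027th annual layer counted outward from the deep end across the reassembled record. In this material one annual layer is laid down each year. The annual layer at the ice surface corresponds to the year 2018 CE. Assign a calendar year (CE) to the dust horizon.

860 CE

Total annual layers = 387 + 1804 = 2191.
2191 − 1027 = 1164 annual layers lie beyond the dust horizon toward the ice surface.
Removing the 6 false annual layers leaves 1164 − 6 = 1158 true annual layers beyond the dust horizon.
The annual layer at the ice surface is 2018 CE, so the dust horizon dates to 2018 − 1158 = 860 CE.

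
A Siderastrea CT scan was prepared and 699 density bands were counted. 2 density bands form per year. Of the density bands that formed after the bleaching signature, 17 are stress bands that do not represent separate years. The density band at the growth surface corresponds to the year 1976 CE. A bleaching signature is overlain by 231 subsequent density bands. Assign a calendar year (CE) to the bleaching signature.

1869 CE

There are 231 density bands younger than the bleaching signature.
Excluding 17 false density bands: 231 − 17 = 214.
Dividing by 2 density bands per year: 214 / 2 = 107 years.
1976 − 107 = 1869 CE.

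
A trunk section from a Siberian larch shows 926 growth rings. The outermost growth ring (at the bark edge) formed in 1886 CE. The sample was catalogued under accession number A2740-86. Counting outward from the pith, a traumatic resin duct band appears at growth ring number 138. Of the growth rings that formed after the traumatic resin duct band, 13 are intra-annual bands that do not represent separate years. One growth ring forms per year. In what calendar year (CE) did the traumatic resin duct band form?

1111 CE

The traumatic resin duct band sits at growth ring 138 from the pith, so 926 − 138 = 788 growth rings formed after it.
Excluding 13 false growth rings: 788 − 13 = 775.
1886 − 775 = 1111 CE.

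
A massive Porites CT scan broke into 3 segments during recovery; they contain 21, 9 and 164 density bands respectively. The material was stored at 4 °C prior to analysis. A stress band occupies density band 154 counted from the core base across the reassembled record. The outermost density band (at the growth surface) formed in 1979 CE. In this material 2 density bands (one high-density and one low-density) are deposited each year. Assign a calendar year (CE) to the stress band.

Total density bands = 21 + 9 + 164 = 194.
194 − 154 = 40 density bands lie beyond the stress band toward the growth surface.
With 2 density bands per year, 40 / 2 = 20 years.
1979 − 20 = 1959 CE.

1959 CE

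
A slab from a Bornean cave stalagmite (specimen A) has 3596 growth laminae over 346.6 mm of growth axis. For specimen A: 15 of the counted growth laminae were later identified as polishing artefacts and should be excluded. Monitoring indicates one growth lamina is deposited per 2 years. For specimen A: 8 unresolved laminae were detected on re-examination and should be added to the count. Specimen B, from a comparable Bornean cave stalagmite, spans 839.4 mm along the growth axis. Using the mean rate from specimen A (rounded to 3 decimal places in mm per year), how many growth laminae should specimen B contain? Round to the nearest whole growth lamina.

Specimen A: adjusted count: 3596 − 15 + 8 = 3589 growth laminae.
Specimen A: 3589 growth laminae at 2 years each span 3589 × 2 = 7178 years.
A: Extension rate ≈ 346.6 / 7178 = 0.048 mm/year.
B spans 839.4 / 0.048 = 17487.50 years; at 2 years per growth lamina that is 17487.50 / 2 ≈ 8744 growth laminae.

8744 growth laminae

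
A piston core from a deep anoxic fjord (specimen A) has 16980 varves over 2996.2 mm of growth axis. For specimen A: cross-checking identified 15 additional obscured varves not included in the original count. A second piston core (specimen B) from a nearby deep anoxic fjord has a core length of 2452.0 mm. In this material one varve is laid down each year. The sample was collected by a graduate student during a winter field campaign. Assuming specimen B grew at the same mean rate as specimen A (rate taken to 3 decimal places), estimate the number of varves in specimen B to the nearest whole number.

Specimen A: correcting the raw count gives 16980 + 15 = 16995 true varves.
A: Extension rate ≈ 2996.2 / 16995 = 0.176 mm/yr.
Specimen B: 2452.0 mm / 0.176 mm per year = 13931.82 years ≈ 13932 varves.

13932 varves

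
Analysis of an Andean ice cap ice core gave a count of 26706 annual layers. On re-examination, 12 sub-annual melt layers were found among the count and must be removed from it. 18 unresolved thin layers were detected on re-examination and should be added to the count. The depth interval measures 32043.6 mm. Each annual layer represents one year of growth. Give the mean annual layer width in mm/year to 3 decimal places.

After corrections the count is 26706 − 12 + 18 = 26712 annual layers.
Mean rate = 32043.6 mm / 26712 years ≈ 1.200 mm/year.

1.200 mm/year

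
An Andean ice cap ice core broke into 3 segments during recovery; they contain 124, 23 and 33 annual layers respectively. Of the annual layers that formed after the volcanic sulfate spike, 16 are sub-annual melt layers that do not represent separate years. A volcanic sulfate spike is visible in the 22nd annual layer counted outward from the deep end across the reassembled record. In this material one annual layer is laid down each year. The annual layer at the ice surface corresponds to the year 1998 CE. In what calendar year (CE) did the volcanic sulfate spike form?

Total annual layers = 124 + 23 + 33 = 180.
Between annual layer 22 and the ice surface there are 180 − 22 = 158 annual layers.
Excluding 16 false annual layers: 158 − 16 = 142.
1998 − 142 = 1856 CE.

1856 CE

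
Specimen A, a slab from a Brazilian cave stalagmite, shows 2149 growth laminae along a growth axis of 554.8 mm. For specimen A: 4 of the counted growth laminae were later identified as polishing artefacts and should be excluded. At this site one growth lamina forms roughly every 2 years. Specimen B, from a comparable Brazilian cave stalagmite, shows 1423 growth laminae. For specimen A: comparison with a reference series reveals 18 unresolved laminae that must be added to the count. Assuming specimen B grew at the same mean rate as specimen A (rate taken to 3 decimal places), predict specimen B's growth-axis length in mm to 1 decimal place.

364.3 mm

Specimen A: adjusted count: 2149 − 4 + 18 = 2163 growth laminae.
Specimen A: at 2 years per growth lamina, 2163 × 2 = 4326 years.
A: 554.8 mm over 4326 years gives 554.8 / 4326 ≈ 0.128 mm/year.
Specimen B: 1423 growth laminae at 2 years each span 1423 × 2 = 2846 years. Length of B = 0.128 × 2846 = 364.3 mm.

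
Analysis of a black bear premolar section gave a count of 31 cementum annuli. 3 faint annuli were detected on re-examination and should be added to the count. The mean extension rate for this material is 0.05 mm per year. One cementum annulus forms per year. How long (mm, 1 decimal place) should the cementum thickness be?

True cementum annulus count = 31 + 3 = 34.
34 years at 0.05 mm/year gives 0.05 × 34 = 1.7 mm.

1.7 mm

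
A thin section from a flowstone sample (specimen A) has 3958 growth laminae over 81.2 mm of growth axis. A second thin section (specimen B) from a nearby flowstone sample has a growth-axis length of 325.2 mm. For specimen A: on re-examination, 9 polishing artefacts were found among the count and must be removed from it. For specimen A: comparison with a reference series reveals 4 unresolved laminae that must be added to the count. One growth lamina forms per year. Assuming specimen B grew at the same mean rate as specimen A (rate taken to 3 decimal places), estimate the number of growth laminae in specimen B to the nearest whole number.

15486 growth laminae

Specimen A: adjusted count: 3958 − 9 + 4 = 3953 growth laminae.
A: Mean rate = 81.2 mm / 3953 years ≈ 0.021 mm/year.
B spans 325.2 / 0.021 = 15485.71 years ≈ 15486 growth laminae.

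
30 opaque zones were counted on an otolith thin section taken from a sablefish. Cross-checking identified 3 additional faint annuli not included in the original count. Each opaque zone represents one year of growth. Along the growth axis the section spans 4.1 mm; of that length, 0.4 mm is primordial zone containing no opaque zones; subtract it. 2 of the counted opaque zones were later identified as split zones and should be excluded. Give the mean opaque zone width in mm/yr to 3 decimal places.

Adjusted count: 30 − 2 + 3 = 31 opaque zones.
Removing the 0.4 mm offcut leaves 4.1 − 0.4 = 3.7 mm.
3.7 mm over 31 years gives 3.7 / 31 ≈ 0.119 mm/yr.

0.119 mm/yr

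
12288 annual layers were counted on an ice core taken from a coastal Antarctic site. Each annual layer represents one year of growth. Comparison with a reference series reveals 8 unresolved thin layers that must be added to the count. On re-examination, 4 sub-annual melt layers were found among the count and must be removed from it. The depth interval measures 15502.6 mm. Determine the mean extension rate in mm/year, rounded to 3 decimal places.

Adjusted count: 12288 − 4 + 8 = 12292 annual layers.
Mean rate = 15502.6 mm / 12292 years ≈ 1.261 mm/year.

1.261 mm/year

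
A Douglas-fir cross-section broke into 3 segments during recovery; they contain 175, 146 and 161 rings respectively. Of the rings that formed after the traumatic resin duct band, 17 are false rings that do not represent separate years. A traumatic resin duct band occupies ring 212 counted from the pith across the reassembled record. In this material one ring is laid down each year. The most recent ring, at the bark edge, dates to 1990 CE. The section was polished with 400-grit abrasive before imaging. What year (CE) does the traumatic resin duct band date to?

Total rings = 175 + 146 + 161 = 482.
The traumatic resin duct band sits at ring 212 from the pith, so 482 − 212 = 270 rings formed after it.
Removing the 17 false rings leaves 270 − 17 = 253 true rings beyond the traumatic resin duct band.
1990 − 253 = 1737 CE.

1737 CE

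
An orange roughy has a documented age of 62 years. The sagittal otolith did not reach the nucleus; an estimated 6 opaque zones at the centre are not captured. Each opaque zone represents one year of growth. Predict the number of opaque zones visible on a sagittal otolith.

One opaque zone per year gives 62 opaque zones over 62 years.
Less the 6 uncaptured opaque zones: 62 − 6 = 56.

56 opaque zones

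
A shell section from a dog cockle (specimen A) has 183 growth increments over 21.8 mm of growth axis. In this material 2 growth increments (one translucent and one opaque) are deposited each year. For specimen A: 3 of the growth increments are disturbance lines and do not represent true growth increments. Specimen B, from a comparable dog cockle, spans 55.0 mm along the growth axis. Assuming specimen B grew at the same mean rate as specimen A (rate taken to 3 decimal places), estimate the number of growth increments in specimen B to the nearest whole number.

455 growth increments

Specimen A: adjusted count: 183 − 3 = 180 growth increments.
Specimen A: dividing by 2 growth increments per year: 180 / 2 = 90 years.
A: Mean rate = 21.8 mm / 90 years ≈ 0.242 mm/yr.
For B, 55.0 / 0.242 = 227.27 years; at 2 growth increments per year that is 227.27 × 2 ≈ 455 growth increments.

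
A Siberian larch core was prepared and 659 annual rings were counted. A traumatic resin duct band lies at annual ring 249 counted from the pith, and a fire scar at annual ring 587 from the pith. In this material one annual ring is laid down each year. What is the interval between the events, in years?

Separation: 587 − 249 = 338 annual rings.
One annual ring per year makes the interval 338 years.

338 yr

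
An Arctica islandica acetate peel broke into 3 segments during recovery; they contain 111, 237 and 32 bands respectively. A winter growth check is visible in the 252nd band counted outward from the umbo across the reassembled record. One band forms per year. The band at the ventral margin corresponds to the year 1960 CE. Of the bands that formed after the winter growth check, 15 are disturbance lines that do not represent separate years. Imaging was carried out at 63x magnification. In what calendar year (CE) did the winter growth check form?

1847 CE

Total bands = 111 + 237 + 32 = 380.
Between band 252 and the ventral margin there are 380 − 252 = 128 bands.
128 − 15 false = 113 true bands after the winter growth check.
The band at the ventral margin is 1960 CE, so the winter growth check dates to 1960 − 113 = 1847 CE.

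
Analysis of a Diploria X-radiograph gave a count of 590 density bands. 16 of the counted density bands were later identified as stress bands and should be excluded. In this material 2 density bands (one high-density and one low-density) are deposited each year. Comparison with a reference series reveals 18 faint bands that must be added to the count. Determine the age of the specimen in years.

296 years

Adjusted count: 590 − 16 + 18 = 592 density bands.
592 density bands at 2 per year is 592 / 2 = 296 years.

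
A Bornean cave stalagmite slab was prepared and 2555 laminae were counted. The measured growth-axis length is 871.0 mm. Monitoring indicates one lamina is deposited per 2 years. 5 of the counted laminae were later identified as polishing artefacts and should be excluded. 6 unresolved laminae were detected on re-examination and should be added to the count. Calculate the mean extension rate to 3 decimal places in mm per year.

After corrections the count is 2555 − 5 + 6 = 2556 laminae.
2556 laminae at 2 years each span 2556 × 2 = 5112 years.
Extension rate ≈ 871.0 / 5112 = 0.170 mm per year.

0.170 mm per year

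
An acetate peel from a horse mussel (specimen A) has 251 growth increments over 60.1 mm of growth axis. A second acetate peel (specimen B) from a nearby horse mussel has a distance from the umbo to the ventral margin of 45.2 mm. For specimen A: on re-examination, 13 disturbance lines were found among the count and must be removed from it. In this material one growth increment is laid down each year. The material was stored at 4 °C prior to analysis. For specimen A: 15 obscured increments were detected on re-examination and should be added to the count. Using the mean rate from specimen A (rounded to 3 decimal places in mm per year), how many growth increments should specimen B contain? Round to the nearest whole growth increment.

Specimen A: adjusted count: 251 − 13 + 15 = 253 growth increments.
A: Mean rate = 60.1 mm / 253 years ≈ 0.238 mm per year.
B spans 45.2 / 0.238 = 189.92 years ≈ 190 growth increments.

190 growth increments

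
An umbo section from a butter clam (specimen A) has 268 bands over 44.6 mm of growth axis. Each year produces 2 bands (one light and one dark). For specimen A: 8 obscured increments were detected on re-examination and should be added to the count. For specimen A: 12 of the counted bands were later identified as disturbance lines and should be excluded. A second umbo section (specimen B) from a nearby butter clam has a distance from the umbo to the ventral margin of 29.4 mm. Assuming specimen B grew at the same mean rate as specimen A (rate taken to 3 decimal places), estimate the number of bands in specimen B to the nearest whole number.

174 bands

Specimen A: correcting the raw count gives 268 − 12 + 8 = 264 true bands.
Specimen A: with 2 bands per year, 264 / 2 = 132 years.
A: 44.6 mm over 132 years gives 44.6 / 132 ≈ 0.338 mm/yr.
Specimen B: 29.4 mm / 0.338 mm per year = 86.98 years; at 2 bands per year that is 86.98 × 2 ≈ 174 bands.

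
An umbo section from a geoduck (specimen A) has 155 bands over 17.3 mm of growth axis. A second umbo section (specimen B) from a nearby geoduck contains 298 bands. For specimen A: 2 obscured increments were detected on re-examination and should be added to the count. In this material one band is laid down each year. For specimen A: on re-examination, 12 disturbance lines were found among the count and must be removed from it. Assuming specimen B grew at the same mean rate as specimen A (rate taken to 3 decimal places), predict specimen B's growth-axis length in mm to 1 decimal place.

Specimen A: correcting the raw count gives 155 − 12 + 2 = 145 true bands.
A: 17.3 mm over 145 years gives 17.3 / 145 ≈ 0.119 mm/year.
For B, 0.119 mm/year × 298 years = 35.5 mm.

35.5 mm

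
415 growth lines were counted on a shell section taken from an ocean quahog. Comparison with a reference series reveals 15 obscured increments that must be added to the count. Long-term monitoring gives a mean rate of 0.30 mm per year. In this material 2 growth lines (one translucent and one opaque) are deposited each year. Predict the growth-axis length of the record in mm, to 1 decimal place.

Correcting the raw count gives 415 + 15 = 430 true growth lines.
With 2 growth lines per year, 430 / 2 = 215 years.
Length ≈ 0.30 × 215 = 64.5 mm.

64.5 mm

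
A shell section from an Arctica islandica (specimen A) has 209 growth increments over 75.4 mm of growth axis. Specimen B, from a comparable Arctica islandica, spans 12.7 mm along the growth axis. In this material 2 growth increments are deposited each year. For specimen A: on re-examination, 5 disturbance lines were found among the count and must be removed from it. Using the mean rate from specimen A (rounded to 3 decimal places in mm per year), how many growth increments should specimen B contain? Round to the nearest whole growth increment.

34 growth increments

Specimen A: after corrections the count is 209 − 5 = 204 growth increments.
Specimen A: with 2 growth increments per year, 204 / 2 = 102 years.
A: 75.4 mm over 102 years gives 75.4 / 102 ≈ 0.739 mm/yr.
B spans 12.7 / 0.739 = 17.19 years; at 2 growth increments per year that is 17.19 × 2 ≈ 34 growth increments.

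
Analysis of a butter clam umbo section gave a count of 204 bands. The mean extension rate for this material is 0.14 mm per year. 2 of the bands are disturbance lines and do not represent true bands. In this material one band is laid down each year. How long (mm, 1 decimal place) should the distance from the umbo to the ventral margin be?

28.3 mm

After corrections the count is 204 − 2 = 202 bands.
Length ≈ 0.14 × 202 = 28.3 mm.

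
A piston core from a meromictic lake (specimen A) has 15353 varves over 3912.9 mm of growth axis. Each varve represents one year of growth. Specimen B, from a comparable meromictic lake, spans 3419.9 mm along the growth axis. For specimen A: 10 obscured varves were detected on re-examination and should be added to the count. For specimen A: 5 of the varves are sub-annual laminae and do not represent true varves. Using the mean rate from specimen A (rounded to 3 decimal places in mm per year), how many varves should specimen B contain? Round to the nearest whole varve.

Specimen A: adjusted count: 15353 − 5 + 10 = 15358 varves.
A: 3912.9 mm over 15358 years gives 3912.9 / 15358 ≈ 0.255 mm/year.
B spans 3419.9 / 0.255 = 13411.37 years ≈ 13411 varves.

13411 varves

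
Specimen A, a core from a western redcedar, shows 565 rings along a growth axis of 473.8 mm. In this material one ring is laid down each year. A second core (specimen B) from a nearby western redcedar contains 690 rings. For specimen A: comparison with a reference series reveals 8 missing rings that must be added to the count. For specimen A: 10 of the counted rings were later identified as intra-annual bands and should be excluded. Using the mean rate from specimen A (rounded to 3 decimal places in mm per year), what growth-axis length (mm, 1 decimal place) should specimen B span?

Specimen A: correcting the raw count gives 565 − 10 + 8 = 563 true rings.
A: 473.8 mm over 563 years gives 473.8 / 563 ≈ 0.842 mm/yr.
Length of B = 0.842 × 690 = 581.0 mm.

581.0 mm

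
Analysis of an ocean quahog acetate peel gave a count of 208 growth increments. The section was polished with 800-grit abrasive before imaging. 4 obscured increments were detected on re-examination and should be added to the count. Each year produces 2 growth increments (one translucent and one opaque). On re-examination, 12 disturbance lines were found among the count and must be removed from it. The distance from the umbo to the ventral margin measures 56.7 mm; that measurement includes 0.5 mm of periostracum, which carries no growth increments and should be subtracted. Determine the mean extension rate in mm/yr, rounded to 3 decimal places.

0.562 mm/yr

True growth increment count = 208 − 12 + 4 = 200.
With 2 growth increments per year, 200 / 2 = 100 years.
Net length = 56.7 − 0.5 = 56.2 mm.
Mean rate = 56.2 mm / 100 years ≈ 0.562 mm/yr.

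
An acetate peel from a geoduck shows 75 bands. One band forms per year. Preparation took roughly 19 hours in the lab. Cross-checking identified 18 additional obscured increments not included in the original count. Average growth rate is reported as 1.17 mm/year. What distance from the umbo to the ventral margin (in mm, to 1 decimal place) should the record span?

Adjusted count: 75 + 18 = 93 bands.
Length ≈ 1.17 × 93 = 108.8 mm.

108.8 mm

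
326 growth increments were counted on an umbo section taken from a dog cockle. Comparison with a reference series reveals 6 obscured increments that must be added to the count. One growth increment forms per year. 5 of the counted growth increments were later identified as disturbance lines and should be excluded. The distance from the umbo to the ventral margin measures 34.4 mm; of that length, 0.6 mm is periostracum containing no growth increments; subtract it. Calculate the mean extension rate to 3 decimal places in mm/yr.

Adjusted count: 326 − 5 + 6 = 327 growth increments.
Net length = 34.4 − 0.6 = 33.8 mm.
33.8 mm over 327 years gives 33.8 / 327 ≈ 0.103 mm/yr.

0.103 mm/yr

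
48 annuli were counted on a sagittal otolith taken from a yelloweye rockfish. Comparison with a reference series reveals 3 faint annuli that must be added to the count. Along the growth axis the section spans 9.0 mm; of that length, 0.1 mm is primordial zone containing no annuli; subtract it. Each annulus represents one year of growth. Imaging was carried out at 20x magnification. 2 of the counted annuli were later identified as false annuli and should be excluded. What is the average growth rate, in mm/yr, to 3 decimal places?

0.182 mm/yr

After corrections the count is 48 − 2 + 3 = 49 annuli.
Net length = 9.0 − 0.1 = 8.9 mm.
8.9 mm over 49 years gives 8.9 / 49 ≈ 0.182 mm/yr.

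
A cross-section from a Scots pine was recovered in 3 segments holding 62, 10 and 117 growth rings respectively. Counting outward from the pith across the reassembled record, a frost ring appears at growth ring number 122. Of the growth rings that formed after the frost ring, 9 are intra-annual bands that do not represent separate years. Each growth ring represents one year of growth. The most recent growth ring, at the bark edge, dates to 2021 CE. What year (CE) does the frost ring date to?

1963 CE

Total growth rings = 62 + 10 + 117 = 189.
Between growth ring 122 and the bark edge there are 189 − 122 = 67 growth rings.
Removing the 9 false growth rings leaves 67 − 9 = 58 true growth rings beyond the frost ring.
2021 − 58 = 1963 CE.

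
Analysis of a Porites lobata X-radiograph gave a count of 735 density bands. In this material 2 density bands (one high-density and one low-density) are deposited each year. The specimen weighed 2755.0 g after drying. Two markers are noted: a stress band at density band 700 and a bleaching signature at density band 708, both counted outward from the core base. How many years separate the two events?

Separation: 708 − 700 = 8 density bands.
Dividing by 2 density bands per year: 8 / 2 = 4 years.

4 yr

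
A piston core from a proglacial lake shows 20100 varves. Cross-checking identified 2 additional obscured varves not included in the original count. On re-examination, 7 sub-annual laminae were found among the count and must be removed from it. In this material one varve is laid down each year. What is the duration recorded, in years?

20095 yr

Correcting the raw count gives 20100 − 7 + 2 = 20095 true varves.
One varve per year makes the duration 20095 years.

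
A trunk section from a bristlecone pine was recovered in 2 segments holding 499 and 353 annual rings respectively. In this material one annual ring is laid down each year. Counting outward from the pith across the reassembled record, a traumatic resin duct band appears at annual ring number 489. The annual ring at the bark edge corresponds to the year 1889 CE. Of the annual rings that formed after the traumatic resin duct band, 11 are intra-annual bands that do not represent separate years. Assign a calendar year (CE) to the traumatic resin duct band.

Total annual rings = 499 + 353 = 852.
The traumatic resin duct band sits at annual ring 489 from the pith, so 852 − 489 = 363 annual rings formed after it.
Excluding 11 false annual rings: 363 − 11 = 352.
The annual ring at the bark edge is 1889 CE, so the traumatic resin duct band dates to 1889 − 352 = 1537 CE.

1537 CE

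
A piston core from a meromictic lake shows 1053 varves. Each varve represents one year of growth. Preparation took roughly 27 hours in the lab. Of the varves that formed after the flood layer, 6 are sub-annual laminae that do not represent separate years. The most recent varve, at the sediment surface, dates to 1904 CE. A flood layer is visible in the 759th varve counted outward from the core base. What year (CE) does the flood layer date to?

1053 − 759 = 294 varves lie beyond the flood layer toward the sediment surface.
Removing the 6 false varves leaves 294 − 6 = 288 true varves beyond the flood layer.
The varve at the sediment surface is 1904 CE, so the flood layer dates to 1904 − 288 = 1616 CE.

1616 CE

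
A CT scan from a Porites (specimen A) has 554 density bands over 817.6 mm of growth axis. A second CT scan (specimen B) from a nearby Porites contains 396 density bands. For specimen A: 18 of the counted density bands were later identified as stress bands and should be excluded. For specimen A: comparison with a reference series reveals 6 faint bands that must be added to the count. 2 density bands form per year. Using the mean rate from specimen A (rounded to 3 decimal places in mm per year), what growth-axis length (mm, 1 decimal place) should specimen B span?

Specimen A: correcting the raw count gives 554 − 18 + 6 = 542 true density bands.
Specimen A: with 2 density bands per year, 542 / 2 = 271 years.
A: Mean rate = 817.6 mm / 271 years ≈ 3.017 mm per year.
Specimen B: with 2 density bands per year, 396 / 2 = 198 years. Length of B = 3.017 × 198 = 597.4 mm.

597.4 mm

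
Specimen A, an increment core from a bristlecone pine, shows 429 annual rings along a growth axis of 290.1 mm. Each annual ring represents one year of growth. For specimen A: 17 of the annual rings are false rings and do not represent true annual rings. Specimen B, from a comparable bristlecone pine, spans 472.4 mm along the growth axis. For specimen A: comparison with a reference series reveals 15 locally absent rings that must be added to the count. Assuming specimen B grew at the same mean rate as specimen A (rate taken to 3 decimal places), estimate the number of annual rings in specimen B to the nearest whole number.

Specimen A: adjusted count: 429 − 17 + 15 = 427 annual rings.
A: Extension rate ≈ 290.1 / 427 = 0.679 mm/year.
Specimen B: 472.4 mm / 0.679 mm per year = 695.73 years ≈ 696 annual rings.

696 annual rings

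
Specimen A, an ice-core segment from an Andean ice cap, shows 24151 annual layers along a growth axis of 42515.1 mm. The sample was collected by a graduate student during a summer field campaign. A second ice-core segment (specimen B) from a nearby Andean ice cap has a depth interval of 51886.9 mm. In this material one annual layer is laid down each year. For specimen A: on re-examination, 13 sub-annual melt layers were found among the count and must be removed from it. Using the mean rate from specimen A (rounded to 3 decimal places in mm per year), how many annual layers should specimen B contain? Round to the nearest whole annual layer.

29464 annual layers

Specimen A: after corrections the count is 24151 − 13 = 24138 annual layers.
A: 42515.1 mm over 24138 years gives 42515.1 / 24138 ≈ 1.761 mm/year.
B spans 51886.9 / 1.761 = 29464.45 years ≈ 29464 annual layers.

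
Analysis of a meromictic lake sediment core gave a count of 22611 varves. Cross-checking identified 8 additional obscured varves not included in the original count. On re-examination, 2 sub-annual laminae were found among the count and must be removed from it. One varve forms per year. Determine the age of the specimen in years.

22617 years

After corrections the count is 22611 − 2 + 8 = 22617 varves.
At one varve per year, that is 22617 years.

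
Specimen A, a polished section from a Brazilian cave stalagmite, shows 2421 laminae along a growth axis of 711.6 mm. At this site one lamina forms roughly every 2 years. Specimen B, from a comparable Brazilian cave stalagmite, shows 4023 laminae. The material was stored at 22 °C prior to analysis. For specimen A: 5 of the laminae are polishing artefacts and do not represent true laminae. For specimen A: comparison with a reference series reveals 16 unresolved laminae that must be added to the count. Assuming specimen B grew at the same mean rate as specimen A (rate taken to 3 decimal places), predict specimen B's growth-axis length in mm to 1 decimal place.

1174.7 mm

Specimen A: true lamina count = 2421 − 5 + 16 = 2432.
Specimen A: multiplying by 2 years per lamina: 2432 × 2 = 4864 years.
A: 711.6 mm over 4864 years gives 711.6 / 4864 ≈ 0.146 mm/yr.
Specimen B: 4023 laminae at 2 years each span 4023 × 2 = 8046 years. Length of B = 0.146 × 8046 = 1174.7 mm.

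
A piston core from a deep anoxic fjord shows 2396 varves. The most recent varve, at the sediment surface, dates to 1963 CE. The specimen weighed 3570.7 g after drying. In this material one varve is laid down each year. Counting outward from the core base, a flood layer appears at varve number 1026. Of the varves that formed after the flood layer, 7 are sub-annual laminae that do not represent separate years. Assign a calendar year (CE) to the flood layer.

600 CE

Between varve 1026 and the sediment surface there are 2396 − 1026 = 1370 varves.
Excluding 7 false varves: 1370 − 7 = 1363.
The varve at the sediment surface is 1963 CE, so the flood layer dates to 1963 − 1363 = 600 CE.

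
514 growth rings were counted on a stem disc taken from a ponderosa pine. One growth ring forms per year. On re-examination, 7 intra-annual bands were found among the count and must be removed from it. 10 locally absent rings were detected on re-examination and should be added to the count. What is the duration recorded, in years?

517 yr

Correcting the raw count gives 514 − 7 + 10 = 517 true growth rings.
At one growth ring per year, that is 517 years.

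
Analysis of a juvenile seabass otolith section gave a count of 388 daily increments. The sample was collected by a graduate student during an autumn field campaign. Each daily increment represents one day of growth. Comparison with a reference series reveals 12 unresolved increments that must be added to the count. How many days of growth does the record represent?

Adjusted count: 388 + 12 = 400 daily increments.
With a one-to-one daily increment periodicity this is 400 days.

400 d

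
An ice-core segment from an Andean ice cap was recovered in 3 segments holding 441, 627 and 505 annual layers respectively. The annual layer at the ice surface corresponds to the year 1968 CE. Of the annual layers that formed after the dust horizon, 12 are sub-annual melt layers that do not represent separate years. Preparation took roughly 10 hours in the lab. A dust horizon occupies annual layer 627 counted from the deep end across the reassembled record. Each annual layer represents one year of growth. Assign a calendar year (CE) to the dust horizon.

1034 CE

Total annual layers = 441 + 627 + 505 = 1573.
The dust horizon sits at annual layer 627 from the deep end, so 1573 − 627 = 946 annual layers formed after it.
Removing the 12 false annual layers leaves 946 − 12 = 934 true annual layers beyond the dust horizon.
The annual layer at the ice surface is 1968 CE, so the dust horizon dates to 1968 − 934 = 1034 CE.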